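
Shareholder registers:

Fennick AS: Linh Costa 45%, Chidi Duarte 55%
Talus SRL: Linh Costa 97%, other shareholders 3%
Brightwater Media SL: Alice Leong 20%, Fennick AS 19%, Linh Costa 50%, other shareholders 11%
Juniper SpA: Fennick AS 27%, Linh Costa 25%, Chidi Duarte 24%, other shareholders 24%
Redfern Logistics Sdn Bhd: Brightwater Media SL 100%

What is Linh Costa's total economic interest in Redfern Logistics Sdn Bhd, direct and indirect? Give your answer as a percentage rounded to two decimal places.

58.55%

Linh reaches Redfern along 2 paths.
Via Fennick → Brightwater: 45% × 19% × 100% = 8.55%.
Via Brightwater: 50% × 100% = 50%.
Total: 8.55% + 50% = 58.55%.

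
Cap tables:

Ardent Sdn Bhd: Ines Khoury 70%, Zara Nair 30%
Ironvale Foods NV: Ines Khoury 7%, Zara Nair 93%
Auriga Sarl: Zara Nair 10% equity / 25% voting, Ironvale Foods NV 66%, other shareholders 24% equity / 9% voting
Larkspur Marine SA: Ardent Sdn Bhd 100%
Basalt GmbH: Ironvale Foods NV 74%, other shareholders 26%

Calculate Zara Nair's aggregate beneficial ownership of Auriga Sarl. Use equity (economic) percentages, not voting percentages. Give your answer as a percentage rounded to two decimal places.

71.38%

Zara reaches Auriga along 2 paths.
Direct stake: 10% = 10%.
Via Ironvale: 93% × 66% = 61.38%.
Total: 10% + 61.38% = 71.38%.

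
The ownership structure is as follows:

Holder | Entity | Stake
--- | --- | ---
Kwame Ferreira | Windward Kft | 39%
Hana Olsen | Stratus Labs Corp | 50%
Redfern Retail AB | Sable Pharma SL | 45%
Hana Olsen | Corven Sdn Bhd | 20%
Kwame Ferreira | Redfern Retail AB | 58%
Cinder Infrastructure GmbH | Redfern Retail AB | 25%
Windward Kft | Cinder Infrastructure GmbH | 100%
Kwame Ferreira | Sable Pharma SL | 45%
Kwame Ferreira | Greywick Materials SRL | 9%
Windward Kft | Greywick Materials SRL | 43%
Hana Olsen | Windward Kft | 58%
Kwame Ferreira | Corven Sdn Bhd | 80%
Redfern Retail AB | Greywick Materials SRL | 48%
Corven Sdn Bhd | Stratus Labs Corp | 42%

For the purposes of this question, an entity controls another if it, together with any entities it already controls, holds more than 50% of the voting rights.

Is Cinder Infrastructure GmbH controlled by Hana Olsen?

Hana holds 58% of Windward, so Hana controls Windward.
Windward holds 100% of Cinder, so Hana controls Cinder.

Yes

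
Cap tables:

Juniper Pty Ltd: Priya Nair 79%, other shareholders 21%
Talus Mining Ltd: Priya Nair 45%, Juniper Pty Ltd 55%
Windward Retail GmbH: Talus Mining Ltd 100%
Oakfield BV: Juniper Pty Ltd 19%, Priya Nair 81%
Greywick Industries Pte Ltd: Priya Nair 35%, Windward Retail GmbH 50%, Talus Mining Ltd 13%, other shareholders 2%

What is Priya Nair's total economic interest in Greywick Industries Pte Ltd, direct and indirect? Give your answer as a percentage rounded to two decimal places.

Priya reaches Greywick along 5 paths.
Direct stake: 35% = 35%.
Via Talus → Windward: 45% × 100% × 50% = 22.5%.
Via Juniper → Talus → Windward: 79% × 55% × 100% × 50% = 21.725%.
Via Talus: 45% × 13% = 5.85%.
Via Juniper → Talus: 79% × 55% × 13% = 5.6485%.
Total: 35% + 22.5% + 21.725% + 5.85% + 5.6485% = 90.7235%.
Rounded: 90.72%.

90.72%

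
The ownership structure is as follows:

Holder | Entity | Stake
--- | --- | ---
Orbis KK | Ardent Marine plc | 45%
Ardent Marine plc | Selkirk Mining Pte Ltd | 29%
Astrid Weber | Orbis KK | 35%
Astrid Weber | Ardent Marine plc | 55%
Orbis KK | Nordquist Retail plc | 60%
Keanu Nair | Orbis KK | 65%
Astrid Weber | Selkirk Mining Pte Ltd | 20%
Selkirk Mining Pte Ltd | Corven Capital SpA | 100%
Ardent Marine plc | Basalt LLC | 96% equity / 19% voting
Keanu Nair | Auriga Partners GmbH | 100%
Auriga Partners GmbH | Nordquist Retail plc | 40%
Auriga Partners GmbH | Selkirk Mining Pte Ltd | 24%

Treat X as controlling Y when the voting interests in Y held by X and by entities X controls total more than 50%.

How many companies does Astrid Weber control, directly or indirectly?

Astrid holds 55% of Ardent, so Astrid controls Ardent.
No other company's threshold is met.
Astrid controls 1 company.

1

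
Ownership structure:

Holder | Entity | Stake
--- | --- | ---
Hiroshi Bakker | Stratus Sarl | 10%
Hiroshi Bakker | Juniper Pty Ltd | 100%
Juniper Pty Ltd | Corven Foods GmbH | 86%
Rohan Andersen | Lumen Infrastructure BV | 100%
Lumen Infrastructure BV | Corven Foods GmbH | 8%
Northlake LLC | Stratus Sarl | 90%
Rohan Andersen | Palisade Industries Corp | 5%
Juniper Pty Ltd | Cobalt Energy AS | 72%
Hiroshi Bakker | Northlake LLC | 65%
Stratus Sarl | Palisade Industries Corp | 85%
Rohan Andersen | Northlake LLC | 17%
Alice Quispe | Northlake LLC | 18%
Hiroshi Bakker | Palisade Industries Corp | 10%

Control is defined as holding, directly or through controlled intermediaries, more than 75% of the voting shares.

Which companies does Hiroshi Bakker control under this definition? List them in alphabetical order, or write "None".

Hiroshi holds 100% of Juniper, so Hiroshi controls Juniper.
Juniper holds 86% of Corven, so Hiroshi controls Corven.
No other company's threshold is met.

Corven Foods GmbH, Juniper Pty Ltd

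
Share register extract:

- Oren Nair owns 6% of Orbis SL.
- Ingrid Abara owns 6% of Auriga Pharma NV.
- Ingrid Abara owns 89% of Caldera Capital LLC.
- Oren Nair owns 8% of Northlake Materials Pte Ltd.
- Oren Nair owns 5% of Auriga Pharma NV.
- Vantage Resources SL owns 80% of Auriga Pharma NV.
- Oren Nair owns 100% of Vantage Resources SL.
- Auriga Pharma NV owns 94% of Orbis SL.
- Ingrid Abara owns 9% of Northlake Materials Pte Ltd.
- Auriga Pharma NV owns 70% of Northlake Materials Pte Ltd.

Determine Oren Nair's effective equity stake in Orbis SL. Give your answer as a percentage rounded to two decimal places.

85.90%

Oren reaches Orbis along 3 paths.
Via Vantage → Auriga: 100% × 80% × 94% = 75.2%.
Via Auriga: 5% × 94% = 4.7%.
Direct stake: 6% = 6%.
Total: 75.2% + 4.7% + 6% = 85.9%.
Rounded: 85.90%.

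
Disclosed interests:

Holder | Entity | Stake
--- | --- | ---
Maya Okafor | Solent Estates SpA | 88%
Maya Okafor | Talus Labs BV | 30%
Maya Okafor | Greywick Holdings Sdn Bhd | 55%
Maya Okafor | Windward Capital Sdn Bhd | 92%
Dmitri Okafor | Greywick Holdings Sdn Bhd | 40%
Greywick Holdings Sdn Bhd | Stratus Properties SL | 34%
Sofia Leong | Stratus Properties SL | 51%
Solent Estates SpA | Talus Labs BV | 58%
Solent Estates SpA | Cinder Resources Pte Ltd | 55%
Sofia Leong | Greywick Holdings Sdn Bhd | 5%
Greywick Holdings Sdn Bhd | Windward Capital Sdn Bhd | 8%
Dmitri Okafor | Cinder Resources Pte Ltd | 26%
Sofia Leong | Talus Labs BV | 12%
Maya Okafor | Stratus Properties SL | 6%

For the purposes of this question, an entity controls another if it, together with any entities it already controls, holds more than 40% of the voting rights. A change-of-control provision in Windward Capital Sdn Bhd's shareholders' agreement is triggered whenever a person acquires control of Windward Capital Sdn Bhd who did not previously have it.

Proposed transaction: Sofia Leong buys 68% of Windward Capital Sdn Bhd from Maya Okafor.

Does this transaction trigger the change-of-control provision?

Yes

The purchase adds only to Sofia's holdings (Maya's stake shrinks), so Sofia is the only person who could newly come to control Windward.
Sofia holds 51% of Stratus, so Sofia controls Stratus.
Neither Sofia nor any entity Sofia controls holds any voting interest in Windward.
So before the transaction, Sofia does not control Windward.
After the purchase, Sofia holds 68% of Windward directly, and Maya's stake falls to 24%.
Sofia holds 68% of Windward, so Sofia controls Windward.
Sofia did not control Windward before and does after, so the clause is triggered.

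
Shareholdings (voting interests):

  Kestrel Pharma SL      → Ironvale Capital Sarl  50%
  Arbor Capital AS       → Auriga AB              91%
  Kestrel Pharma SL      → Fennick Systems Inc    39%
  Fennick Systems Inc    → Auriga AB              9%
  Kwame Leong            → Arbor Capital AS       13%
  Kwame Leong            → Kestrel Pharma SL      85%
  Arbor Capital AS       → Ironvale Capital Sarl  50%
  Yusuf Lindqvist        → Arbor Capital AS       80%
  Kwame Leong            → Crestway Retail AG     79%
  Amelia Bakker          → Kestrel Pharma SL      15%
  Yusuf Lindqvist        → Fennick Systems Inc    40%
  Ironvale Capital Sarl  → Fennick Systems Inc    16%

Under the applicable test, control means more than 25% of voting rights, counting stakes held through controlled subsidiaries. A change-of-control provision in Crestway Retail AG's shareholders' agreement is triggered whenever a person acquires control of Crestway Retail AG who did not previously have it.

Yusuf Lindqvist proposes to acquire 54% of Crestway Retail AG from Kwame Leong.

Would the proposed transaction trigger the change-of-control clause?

The purchase adds only to Yusuf's holdings (Kwame's stake shrinks), so Yusuf is the only person who could newly come to control Crestway.
Yusuf holds 80% of Arbor, so Yusuf controls Arbor.
Arbor holds 50% of Ironvale, so Yusuf controls Ironvale.
Yusuf and Ironvale together hold 40% + 16% = 56% of Fennick, so Yusuf controls Fennick.
Arbor and Fennick together hold 91% + 9% = 100% of Auriga, so Yusuf controls Auriga.
Neither Yusuf nor any entity Yusuf controls holds any voting interest in Crestway.
So before the transaction, Yusuf does not control Crestway.
After the purchase, Yusuf holds 54% of Crestway directly, and Kwame's stake falls to 25%.
Yusuf holds 54% of Crestway, so Yusuf controls Crestway.
Yusuf did not control Crestway before and does after, so the clause is triggered.

Yes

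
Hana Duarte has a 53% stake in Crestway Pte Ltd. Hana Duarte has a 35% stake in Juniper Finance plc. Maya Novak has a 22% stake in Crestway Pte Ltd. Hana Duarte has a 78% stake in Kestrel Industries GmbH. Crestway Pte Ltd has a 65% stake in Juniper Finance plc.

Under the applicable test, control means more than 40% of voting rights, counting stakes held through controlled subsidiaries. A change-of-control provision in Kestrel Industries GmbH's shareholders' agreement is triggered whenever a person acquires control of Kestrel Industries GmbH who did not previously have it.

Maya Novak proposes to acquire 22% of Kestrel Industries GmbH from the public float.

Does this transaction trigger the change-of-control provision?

No

The purchase changes only Maya's holdings, so Maya is the only person who could newly come to control Kestrel.
Maya's largest direct stake is 22% in Crestway, which does not meet the threshold, so Maya controls no company.
Neither Maya nor any entity Maya controls holds any voting interest in Kestrel.
So before the transaction, Maya does not control Kestrel.
After the purchase, Maya holds 22% of Kestrel directly.
After the transaction, Maya's side holds 22% of Kestrel, not > 40%, so Maya still does not control Kestrel.
No new person acquires control, so the clause is not triggered.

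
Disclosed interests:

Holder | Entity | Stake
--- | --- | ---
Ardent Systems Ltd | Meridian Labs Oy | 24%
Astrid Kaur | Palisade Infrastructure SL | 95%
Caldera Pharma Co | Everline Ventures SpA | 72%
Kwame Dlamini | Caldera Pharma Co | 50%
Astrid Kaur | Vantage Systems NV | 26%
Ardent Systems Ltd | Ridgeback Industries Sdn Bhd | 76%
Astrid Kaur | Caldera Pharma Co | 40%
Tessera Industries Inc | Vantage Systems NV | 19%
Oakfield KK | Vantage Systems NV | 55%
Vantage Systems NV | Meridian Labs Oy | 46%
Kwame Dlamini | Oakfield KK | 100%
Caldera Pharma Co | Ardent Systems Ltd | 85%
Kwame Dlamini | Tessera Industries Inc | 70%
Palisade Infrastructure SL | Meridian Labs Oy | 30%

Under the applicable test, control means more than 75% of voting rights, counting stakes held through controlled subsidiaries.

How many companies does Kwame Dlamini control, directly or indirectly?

Kwame holds 100% of Oakfield, so Kwame controls Oakfield.
No other company's threshold is met.
Kwame controls 1 company.

1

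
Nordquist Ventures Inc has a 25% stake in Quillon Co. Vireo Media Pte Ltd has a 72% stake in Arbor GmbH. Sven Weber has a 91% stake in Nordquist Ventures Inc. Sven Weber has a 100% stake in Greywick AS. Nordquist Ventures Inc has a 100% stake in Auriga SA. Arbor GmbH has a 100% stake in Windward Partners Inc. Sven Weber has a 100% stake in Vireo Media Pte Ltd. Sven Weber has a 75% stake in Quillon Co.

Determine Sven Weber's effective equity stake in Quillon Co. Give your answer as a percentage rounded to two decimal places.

97.75%

Sven reaches Quillon along 2 paths.
Via Nordquist: 91% × 25% = 22.75%.
Direct stake: 75% = 75%.
Total: 22.75% + 75% = 97.75%.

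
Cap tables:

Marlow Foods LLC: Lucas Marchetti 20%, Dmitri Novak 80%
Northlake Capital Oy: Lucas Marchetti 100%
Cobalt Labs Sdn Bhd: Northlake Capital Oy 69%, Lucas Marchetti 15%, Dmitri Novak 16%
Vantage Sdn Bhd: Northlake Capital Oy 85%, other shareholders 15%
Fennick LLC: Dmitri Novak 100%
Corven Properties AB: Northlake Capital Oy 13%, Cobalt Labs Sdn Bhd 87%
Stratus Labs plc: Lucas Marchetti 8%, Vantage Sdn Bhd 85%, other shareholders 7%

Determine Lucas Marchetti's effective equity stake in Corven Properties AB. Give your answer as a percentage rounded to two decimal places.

Lucas reaches Corven along 3 paths.
Via Northlake: 100% × 13% = 13%.
Via Northlake → Cobalt: 100% × 69% × 87% = 60.03%.
Via Cobalt: 15% × 87% = 13.05%.
Total: 13% + 60.03% + 13.05% = 86.08%.

86.08%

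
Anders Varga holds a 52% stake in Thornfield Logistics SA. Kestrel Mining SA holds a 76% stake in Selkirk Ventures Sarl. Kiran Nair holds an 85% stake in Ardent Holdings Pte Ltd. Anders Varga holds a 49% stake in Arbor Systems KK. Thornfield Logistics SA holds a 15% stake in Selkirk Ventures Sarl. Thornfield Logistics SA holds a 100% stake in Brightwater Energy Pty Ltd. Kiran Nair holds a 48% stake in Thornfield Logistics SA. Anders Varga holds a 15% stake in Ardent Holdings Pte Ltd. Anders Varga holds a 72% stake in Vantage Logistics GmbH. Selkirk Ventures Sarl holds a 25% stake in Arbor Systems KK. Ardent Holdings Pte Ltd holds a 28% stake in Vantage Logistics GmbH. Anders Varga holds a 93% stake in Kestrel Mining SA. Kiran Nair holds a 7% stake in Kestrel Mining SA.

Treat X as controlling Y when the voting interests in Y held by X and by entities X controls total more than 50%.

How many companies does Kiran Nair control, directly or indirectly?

1

Kiran holds 85% of Ardent, so Kiran controls Ardent.
No other company's threshold is met.
Kiran controls 1 company.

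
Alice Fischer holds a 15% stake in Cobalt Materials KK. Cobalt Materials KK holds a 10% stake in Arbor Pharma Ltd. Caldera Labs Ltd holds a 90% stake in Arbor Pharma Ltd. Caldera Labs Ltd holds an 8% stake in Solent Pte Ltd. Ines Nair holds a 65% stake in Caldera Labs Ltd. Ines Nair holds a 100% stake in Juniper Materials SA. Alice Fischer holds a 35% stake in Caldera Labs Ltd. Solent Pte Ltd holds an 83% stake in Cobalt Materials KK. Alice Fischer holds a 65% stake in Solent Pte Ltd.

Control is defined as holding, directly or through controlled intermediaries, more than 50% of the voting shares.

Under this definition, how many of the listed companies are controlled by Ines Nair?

Ines holds 65% of Caldera, so Ines controls Caldera.
Ines holds 100% of Juniper, so Ines controls Juniper.
Caldera holds 90% of Arbor, so Ines controls Arbor.
No other company's threshold is met.
Ines controls 3 companies.

3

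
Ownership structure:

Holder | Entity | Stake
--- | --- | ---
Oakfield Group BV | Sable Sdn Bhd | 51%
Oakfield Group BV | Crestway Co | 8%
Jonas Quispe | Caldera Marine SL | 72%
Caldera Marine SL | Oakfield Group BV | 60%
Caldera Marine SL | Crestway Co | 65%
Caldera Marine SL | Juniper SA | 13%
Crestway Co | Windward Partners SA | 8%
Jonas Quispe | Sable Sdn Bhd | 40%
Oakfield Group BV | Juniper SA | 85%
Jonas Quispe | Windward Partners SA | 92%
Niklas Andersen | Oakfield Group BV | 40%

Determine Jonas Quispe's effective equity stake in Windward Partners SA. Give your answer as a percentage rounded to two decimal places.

96.02%

Jonas reaches Windward along 3 paths.
Direct stake: 92% = 92%.
Via Caldera → Oakfield → Crestway: 72% × 60% × 8% × 8% = 0.27648%.
Via Caldera → Crestway: 72% × 65% × 8% = 3.744%.
Total: 92% + 0.27648% + 3.744% = 96.02048%.
Rounded: 96.02%.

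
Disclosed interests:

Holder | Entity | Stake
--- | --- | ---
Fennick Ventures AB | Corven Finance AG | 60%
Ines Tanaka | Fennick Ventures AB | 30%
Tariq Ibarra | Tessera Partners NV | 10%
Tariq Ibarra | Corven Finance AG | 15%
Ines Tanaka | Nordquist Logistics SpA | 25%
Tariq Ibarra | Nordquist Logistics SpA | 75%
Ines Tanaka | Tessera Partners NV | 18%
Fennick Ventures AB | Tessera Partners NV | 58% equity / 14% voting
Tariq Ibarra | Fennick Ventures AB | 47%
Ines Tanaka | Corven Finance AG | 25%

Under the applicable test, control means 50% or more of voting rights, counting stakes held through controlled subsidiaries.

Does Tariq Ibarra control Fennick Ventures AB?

No

Tariq holds 75% of Nordquist, so Tariq controls Nordquist.
In Fennick, Tariq's side holds only 47%, not ≥ 50%.
So Tariq does not control Fennick.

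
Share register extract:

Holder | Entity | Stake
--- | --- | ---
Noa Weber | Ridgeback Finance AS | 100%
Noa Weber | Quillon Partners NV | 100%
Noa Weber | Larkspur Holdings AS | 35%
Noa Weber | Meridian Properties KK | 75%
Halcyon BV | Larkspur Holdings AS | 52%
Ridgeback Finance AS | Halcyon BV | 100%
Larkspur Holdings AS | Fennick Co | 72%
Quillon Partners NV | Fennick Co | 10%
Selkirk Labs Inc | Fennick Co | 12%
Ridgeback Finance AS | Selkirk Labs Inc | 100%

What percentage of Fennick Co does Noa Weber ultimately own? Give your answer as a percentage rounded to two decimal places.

84.64%

Noa reaches Fennick along 4 paths.
Via Quillon: 100% × 10% = 10%.
Via Ridgeback → Selkirk: 100% × 100% × 12% = 12%.
Via Larkspur: 35% × 72% = 25.2%.
Via Ridgeback → Halcyon → Larkspur: 100% × 100% × 52% × 72% = 37.44%.
Total: 10% + 12% + 25.2% + 37.44% = 84.64%.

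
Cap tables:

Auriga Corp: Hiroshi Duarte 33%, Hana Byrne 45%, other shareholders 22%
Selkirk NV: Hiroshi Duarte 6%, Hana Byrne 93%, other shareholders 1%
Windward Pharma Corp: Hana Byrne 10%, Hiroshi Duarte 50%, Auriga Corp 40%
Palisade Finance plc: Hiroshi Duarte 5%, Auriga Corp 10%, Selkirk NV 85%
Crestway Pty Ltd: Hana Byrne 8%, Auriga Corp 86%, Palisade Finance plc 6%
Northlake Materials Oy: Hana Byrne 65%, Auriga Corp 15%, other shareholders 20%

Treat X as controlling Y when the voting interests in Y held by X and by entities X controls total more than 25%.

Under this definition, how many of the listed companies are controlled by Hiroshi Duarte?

Hiroshi holds 33% of Auriga, so Hiroshi controls Auriga.
Hiroshi and Auriga together hold 50% + 40% = 90% of Windward, so Hiroshi controls Windward.
Auriga holds 86% of Crestway, so Hiroshi controls Crestway.
No other company's threshold is met.
Hiroshi controls 3 companies.

3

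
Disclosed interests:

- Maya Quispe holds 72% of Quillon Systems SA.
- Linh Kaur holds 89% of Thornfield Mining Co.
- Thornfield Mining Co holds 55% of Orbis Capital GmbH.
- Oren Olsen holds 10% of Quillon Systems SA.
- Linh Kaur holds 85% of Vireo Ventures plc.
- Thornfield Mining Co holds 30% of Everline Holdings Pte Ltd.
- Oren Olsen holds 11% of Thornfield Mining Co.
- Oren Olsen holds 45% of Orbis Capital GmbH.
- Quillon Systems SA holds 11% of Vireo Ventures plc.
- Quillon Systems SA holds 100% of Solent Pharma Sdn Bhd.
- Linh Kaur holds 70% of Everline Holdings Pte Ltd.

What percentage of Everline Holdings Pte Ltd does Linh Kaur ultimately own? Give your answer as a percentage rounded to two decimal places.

Linh reaches Everline along 2 paths.
Via Thornfield: 89% × 30% = 26.7%.
Direct stake: 70% = 70%.
Total: 26.7% + 70% = 96.7%.
Rounded: 96.70%.

96.70%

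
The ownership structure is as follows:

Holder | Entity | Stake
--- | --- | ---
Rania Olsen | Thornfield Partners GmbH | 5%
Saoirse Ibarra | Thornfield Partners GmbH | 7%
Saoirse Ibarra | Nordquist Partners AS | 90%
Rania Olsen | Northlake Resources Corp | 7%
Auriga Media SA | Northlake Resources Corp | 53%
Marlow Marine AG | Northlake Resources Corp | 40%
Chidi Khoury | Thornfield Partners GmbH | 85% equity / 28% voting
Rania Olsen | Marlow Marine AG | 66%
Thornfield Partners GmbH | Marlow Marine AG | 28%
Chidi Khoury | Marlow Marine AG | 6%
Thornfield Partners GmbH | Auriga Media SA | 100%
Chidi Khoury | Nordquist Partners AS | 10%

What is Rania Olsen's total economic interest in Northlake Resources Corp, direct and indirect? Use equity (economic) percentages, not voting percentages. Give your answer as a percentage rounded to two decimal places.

Rania reaches Northlake along 4 paths.
Direct stake: 7% = 7%.
Via Thornfield → Auriga: 5% × 100% × 53% = 2.65%.
Via Marlow: 66% × 40% = 26.4%.
Via Thornfield → Marlow: 5% × 28% × 40% = 0.56%.
Total: 7% + 2.65% + 26.4% + 0.56% = 36.61%.

36.61%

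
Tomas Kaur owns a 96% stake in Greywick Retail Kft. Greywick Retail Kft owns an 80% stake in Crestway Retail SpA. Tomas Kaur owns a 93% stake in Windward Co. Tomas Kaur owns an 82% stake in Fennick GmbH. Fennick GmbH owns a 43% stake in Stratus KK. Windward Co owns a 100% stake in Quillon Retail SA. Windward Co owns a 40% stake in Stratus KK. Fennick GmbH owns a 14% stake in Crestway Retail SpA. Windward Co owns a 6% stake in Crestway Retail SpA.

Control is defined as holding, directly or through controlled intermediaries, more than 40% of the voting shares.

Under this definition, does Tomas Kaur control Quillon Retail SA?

Yes

Tomas holds 93% of Windward, so Tomas controls Windward.
Windward holds 100% of Quillon, so Tomas controls Quillon.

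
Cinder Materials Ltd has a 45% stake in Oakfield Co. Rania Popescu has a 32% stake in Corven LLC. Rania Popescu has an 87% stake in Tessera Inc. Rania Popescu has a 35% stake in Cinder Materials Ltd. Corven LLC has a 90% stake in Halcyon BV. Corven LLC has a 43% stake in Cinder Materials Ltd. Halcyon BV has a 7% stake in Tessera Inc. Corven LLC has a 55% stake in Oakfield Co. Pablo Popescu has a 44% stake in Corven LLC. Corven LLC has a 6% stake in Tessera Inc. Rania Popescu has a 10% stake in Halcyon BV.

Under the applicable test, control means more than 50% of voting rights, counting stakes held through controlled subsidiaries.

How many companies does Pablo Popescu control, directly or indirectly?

0

Pablo's largest direct stake is 44% in Corven, which does not meet the threshold.
Pablo controls 0 companies.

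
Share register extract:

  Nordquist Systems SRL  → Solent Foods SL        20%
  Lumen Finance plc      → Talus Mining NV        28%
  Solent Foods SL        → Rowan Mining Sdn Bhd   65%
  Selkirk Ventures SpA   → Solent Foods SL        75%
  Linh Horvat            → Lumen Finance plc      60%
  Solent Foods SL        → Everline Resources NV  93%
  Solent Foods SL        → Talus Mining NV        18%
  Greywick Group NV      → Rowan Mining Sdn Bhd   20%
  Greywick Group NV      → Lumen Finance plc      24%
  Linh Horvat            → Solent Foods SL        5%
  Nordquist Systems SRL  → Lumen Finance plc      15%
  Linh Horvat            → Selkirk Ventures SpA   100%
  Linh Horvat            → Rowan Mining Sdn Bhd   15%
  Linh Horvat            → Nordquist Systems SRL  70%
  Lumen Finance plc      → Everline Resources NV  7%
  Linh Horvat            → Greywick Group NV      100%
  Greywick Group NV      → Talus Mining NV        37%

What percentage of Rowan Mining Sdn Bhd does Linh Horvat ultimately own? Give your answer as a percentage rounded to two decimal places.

Linh reaches Rowan along 5 paths.
Via Selkirk → Solent: 100% × 75% × 65% = 48.75%.
Via Solent: 5% × 65% = 3.25%.
Via Nordquist → Solent: 70% × 20% × 65% = 9.1%.
Direct stake: 15% = 15%.
Via Greywick: 100% × 20% = 20%.
Total: 48.75% + 3.25% + 9.1% + 15% + 20% = 96.1%.
Rounded: 96.10%.

96.10%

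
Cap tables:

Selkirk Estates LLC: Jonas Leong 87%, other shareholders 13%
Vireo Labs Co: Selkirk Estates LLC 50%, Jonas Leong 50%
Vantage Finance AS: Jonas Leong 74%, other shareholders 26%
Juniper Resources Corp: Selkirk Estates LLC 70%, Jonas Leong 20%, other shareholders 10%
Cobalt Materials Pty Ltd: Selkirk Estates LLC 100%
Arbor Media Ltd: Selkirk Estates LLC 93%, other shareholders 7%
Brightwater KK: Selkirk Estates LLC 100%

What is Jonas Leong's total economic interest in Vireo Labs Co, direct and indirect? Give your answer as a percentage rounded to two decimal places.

93.50%

Jonas reaches Vireo along 2 paths.
Via Selkirk: 87% × 50% = 43.5%.
Direct stake: 50% = 50%.
Total: 43.5% + 50% = 93.5%.
Rounded: 93.50%.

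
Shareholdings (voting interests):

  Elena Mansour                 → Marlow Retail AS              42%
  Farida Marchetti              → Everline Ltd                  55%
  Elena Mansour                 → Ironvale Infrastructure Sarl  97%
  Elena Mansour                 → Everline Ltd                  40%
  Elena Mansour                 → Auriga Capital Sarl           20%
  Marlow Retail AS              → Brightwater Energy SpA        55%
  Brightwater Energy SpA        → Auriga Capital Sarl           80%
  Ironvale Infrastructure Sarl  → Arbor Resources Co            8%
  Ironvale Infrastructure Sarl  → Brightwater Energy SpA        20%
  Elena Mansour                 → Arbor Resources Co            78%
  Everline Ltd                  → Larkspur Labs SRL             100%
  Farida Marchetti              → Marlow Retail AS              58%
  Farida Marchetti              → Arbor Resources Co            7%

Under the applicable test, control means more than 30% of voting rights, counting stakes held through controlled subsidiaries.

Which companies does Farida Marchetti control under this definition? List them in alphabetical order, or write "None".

Farida holds 58% of Marlow, so Farida controls Marlow.
Farida holds 55% of Everline, so Farida controls Everline.
Marlow holds 55% of Brightwater, so Farida controls Brightwater.
Brightwater holds 80% of Auriga, so Farida controls Auriga.
Everline holds 100% of Larkspur, so Farida controls Larkspur.
No other company's threshold is met.

Auriga Capital Sarl, Brightwater Energy SpA, Everline Ltd, Larkspur Labs SRL, Marlow Retail AS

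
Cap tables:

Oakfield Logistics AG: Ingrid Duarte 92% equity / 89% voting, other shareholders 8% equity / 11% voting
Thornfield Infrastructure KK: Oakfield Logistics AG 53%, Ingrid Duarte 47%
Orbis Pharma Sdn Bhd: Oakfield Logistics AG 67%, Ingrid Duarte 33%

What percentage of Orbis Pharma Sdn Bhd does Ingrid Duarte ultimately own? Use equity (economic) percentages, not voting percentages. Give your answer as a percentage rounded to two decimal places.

94.64%

Ingrid reaches Orbis along 2 paths.
Via Oakfield: 92% × 67% = 61.64%.
Direct stake: 33% = 33%.
Total: 61.64% + 33% = 94.64%.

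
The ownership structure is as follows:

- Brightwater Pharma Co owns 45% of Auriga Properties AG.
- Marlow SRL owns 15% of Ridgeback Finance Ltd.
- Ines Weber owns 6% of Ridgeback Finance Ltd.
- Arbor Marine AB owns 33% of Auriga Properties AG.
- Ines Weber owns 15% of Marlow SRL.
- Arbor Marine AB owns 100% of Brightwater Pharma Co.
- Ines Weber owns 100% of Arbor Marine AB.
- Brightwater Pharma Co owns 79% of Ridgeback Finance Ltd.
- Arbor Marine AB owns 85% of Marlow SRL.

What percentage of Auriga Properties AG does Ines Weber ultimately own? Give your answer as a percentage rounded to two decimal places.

78.00%

Ines reaches Auriga along 2 paths.
Via Arbor: 100% × 33% = 33%.
Via Arbor → Brightwater: 100% × 100% × 45% = 45%.
Total: 33% + 45% = 78%.
Rounded: 78.00%.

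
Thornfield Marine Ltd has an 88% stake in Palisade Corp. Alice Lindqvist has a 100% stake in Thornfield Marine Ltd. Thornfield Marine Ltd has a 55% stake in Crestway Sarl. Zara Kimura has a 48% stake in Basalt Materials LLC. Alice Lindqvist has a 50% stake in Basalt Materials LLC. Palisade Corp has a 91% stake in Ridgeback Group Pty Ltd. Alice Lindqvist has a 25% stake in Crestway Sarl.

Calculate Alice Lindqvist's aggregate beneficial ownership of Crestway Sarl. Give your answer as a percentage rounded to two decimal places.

80.00%

Alice reaches Crestway along 2 paths.
Direct stake: 25% = 25%.
Via Thornfield: 100% × 55% = 55%.
Total: 25% + 55% = 80%.
Rounded: 80.00%.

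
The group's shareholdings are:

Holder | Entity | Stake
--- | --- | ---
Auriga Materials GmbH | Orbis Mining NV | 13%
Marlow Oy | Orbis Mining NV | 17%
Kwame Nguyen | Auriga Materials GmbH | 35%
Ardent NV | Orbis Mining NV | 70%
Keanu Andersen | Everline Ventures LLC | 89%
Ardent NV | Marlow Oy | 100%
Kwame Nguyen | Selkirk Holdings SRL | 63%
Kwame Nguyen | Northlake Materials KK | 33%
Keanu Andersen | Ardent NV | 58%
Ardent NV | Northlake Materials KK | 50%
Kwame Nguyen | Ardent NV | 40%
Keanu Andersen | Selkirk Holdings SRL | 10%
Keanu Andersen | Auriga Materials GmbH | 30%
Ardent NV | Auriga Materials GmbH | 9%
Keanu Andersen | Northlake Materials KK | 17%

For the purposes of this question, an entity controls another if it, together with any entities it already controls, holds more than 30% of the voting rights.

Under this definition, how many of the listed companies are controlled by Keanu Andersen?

Keanu holds 58% of Ardent, so Keanu controls Ardent.
Ardent and Keanu together hold 9% + 30% = 39% of Auriga, so Keanu controls Auriga.
Ardent and Keanu together hold 50% + 17% = 67% of Northlake, so Keanu controls Northlake.
Ardent holds 100% of Marlow, so Keanu controls Marlow.
Keanu holds 89% of Everline, so Keanu controls Everline.
Auriga and Ardent and Marlow together hold 13% + 70% + 17% = 100% of Orbis, so Keanu controls Orbis.
No other company's threshold is met.
Keanu controls 6 companies.

6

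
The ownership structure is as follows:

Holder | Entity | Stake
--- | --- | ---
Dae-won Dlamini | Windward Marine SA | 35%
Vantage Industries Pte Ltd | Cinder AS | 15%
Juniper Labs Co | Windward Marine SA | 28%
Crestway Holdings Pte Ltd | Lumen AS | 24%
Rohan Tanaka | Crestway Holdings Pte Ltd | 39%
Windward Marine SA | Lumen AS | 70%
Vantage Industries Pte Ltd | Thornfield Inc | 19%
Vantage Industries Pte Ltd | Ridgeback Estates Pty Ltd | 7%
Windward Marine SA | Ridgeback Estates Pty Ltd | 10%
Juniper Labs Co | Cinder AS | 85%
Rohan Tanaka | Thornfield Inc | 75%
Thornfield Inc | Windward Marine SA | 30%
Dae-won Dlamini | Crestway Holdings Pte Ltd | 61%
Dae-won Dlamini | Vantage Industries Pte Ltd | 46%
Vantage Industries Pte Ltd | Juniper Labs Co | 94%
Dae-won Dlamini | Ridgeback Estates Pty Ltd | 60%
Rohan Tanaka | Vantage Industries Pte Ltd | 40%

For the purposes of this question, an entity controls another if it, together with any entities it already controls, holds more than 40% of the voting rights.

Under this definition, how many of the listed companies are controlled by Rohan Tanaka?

1

Rohan holds 75% of Thornfield, so Rohan controls Thornfield.
No other company's threshold is met.
Rohan controls 1 company.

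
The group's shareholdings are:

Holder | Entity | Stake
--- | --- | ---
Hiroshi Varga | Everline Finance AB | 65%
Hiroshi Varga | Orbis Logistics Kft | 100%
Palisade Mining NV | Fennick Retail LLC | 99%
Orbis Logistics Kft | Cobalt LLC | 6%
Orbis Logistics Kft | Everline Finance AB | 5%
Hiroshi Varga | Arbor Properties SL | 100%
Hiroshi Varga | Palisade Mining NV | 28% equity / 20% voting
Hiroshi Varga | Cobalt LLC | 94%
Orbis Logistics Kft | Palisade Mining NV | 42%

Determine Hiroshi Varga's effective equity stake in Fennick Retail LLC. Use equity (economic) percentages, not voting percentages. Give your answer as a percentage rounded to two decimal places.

Hiroshi reaches Fennick along 2 paths.
Via Palisade: 28% × 99% = 27.72%.
Via Orbis → Palisade: 100% × 42% × 99% = 41.58%.
Total: 27.72% + 41.58% = 69.3%.
Rounded: 69.30%.

69.30%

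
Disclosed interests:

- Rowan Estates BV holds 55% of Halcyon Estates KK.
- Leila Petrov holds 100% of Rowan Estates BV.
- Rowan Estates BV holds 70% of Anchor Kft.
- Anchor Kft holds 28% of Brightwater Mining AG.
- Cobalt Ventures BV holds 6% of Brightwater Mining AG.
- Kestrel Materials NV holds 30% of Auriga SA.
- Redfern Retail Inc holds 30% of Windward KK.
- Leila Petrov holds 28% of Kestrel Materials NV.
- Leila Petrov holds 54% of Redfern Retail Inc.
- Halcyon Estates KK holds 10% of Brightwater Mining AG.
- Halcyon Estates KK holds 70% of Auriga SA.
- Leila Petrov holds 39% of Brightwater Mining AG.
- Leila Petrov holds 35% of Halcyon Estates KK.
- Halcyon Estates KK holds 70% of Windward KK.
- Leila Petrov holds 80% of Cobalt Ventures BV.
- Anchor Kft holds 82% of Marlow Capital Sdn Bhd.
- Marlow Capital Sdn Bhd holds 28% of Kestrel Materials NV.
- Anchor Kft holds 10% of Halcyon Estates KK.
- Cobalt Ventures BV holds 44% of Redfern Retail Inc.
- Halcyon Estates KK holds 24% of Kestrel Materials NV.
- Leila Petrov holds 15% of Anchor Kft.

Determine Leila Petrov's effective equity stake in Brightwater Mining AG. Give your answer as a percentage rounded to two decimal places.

77.45%

Leila reaches Brightwater along 8 paths.
Via Rowan → Halcyon: 100% × 55% × 10% = 5.5%.
Via Anchor → Halcyon: 15% × 10% × 10% = 0.15%.
Via Rowan → Anchor → Halcyon: 100% × 70% × 10% × 10% = 0.7%.
Via Halcyon: 35% × 10% = 3.5%.
Direct stake: 39% = 39%.
Via Anchor: 15% × 28% = 4.2%.
Via Rowan → Anchor: 100% × 70% × 28% = 19.6%.
Via Cobalt: 80% × 6% = 4.8%.
Total: 5.5% + 0.15% + 0.7% + 3.5% + 39% + 4.2% + 19.6% + 4.8% = 77.45%.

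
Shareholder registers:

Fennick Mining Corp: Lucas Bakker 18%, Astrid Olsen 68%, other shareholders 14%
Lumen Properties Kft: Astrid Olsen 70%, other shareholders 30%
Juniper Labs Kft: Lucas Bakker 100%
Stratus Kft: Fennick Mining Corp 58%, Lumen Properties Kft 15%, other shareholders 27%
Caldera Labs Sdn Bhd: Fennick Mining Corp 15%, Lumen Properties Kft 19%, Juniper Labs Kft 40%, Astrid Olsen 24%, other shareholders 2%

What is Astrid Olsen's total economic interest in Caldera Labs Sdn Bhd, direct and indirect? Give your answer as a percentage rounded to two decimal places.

47.50%

Astrid reaches Caldera along 3 paths.
Via Fennick: 68% × 15% = 10.2%.
Via Lumen: 70% × 19% = 13.3%.
Direct stake: 24% = 24%.
Total: 10.2% + 13.3% + 24% = 47.5%.
Rounded: 47.50%.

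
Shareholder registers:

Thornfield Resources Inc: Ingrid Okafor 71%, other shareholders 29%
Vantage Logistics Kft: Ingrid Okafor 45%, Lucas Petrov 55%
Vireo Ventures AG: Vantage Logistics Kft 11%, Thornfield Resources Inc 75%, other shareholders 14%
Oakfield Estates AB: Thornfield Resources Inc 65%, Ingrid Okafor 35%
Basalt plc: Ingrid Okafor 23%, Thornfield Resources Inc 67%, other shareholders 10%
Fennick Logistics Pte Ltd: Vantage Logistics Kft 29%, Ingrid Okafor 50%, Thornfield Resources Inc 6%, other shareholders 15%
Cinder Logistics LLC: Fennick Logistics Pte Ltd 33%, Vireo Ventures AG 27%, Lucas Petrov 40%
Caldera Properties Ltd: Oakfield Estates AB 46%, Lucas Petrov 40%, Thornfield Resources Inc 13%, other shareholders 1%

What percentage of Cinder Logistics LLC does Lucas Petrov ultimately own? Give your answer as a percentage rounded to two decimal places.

46.90%

Lucas reaches Cinder along 3 paths.
Via Vantage → Fennick: 55% × 29% × 33% = 5.2635%.
Via Vantage → Vireo: 55% × 11% × 27% = 1.6335%.
Direct stake: 40% = 40%.
Total: 5.2635% + 1.6335% + 40% = 46.897%.
Rounded: 46.90%.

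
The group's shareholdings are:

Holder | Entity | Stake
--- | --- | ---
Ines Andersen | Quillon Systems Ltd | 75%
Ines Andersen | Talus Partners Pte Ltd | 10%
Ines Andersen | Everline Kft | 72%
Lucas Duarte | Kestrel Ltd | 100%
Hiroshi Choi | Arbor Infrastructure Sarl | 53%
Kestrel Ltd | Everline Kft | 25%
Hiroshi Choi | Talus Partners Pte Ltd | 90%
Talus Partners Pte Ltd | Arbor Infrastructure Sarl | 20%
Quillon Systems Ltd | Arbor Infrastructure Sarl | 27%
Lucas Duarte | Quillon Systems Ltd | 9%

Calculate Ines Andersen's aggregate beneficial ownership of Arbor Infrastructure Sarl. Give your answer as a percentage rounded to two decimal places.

22.25%

Ines reaches Arbor along 2 paths.
Via Quillon: 75% × 27% = 20.25%.
Via Talus: 10% × 20% = 2%.
Total: 20.25% + 2% = 22.25%.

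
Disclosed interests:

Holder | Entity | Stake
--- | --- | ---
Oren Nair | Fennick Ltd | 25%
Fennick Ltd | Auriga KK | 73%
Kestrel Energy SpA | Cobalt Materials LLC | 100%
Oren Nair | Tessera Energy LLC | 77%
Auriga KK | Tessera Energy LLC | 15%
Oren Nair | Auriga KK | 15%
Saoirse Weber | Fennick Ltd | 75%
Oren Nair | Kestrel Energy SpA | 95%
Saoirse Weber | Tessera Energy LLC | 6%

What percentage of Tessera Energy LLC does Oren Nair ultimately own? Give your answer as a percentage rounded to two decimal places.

Oren reaches Tessera along 3 paths.
Via Fennick → Auriga: 25% × 73% × 15% = 2.7375%.
Via Auriga: 15% × 15% = 2.25%.
Direct stake: 77% = 77%.
Total: 2.7375% + 2.25% + 77% = 81.9875%.
Rounded: 81.99%.

81.99%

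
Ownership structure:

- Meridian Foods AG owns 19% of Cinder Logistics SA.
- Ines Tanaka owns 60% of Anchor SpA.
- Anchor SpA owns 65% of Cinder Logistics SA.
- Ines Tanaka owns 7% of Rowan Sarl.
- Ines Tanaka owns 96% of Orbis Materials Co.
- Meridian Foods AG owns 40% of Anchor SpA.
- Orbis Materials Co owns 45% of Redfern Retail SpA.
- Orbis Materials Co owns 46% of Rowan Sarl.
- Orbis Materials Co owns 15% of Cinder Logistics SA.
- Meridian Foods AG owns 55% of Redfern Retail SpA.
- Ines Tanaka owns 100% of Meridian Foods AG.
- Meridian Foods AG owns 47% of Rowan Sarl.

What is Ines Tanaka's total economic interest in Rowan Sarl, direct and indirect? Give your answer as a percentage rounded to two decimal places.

98.16%

Ines reaches Rowan along 3 paths.
Direct stake: 7% = 7%.
Via Meridian: 100% × 47% = 47%.
Via Orbis: 96% × 46% = 44.16%.
Total: 7% + 47% + 44.16% = 98.16%.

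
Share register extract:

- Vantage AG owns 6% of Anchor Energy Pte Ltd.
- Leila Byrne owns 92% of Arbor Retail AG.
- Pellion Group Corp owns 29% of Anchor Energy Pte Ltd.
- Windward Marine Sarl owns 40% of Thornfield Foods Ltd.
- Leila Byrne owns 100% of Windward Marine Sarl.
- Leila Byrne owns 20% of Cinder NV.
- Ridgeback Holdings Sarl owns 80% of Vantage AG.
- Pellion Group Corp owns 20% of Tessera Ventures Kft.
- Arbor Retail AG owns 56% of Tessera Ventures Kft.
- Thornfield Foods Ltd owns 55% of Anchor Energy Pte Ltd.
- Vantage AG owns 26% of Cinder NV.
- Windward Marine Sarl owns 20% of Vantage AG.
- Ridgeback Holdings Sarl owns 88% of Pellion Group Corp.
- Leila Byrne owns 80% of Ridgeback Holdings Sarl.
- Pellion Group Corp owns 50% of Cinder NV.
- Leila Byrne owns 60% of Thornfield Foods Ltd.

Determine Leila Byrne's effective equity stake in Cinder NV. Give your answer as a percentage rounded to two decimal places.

77.04%

Leila reaches Cinder along 4 paths.
Via Ridgeback → Pellion: 80% × 88% × 50% = 35.2%.
Via Ridgeback → Vantage: 80% × 80% × 26% = 16.64%.
Via Windward → Vantage: 100% × 20% × 26% = 5.2%.
Direct stake: 20% = 20%.
Total: 35.2% + 16.64% + 5.2% + 20% = 77.04%.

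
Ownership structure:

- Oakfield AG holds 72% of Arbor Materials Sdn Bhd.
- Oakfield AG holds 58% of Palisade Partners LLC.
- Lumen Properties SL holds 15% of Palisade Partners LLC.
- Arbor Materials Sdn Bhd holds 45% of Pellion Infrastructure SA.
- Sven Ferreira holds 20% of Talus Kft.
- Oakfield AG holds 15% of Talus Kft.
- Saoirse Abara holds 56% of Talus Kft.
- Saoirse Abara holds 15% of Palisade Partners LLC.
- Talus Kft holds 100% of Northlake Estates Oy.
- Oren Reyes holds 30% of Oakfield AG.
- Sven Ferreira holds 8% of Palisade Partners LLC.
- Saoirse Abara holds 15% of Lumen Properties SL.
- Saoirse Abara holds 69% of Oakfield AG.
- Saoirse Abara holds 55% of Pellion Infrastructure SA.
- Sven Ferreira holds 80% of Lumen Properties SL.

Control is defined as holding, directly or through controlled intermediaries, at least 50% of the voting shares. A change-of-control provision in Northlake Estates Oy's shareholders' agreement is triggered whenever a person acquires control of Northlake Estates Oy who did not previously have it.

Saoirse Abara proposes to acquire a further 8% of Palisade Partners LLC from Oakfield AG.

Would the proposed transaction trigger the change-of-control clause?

The purchase adds only to Saoirse's holdings (Oakfield's stake shrinks), so Saoirse is the only person who could newly come to control Northlake.
Saoirse holds 69% of Oakfield, so Saoirse controls Oakfield.
Oakfield and Saoirse together hold 15% + 56% = 71% of Talus, so Saoirse controls Talus.
Talus holds 100% of Northlake, so Saoirse controls Northlake.
So Saoirse already controls Northlake before the transaction.
After the purchase, Saoirse's direct stake in Palisade rises to 15% + 8% = 23%, and Oakfield's stake falls to 50%.
Saoirse controlled Northlake already, so this is not a new person acquiring control; every other person's position is unchanged or reduced.
No new person acquires control, so the clause is not triggered.

No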